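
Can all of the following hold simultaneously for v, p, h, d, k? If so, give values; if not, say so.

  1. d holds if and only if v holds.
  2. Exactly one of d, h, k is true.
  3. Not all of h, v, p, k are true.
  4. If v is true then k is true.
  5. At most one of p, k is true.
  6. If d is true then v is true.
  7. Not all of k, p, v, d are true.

v=F, p=T, h=T, d=F, k=F

  (1) d=F, v=F — same ✓
  (2) {d, h, k}: 1 true — exactly one ✓
  (3) {h, v, p, k}: 2/4 true — not all ✓
  (4) v=F ⇒ k: vacuous ✓
  (5) {p, k}: 1 true — at most one ✓
  (6) d=F ⇒ v: vacuous ✓
  (7) {k, p, v, d}: 1/4 true — not all ✓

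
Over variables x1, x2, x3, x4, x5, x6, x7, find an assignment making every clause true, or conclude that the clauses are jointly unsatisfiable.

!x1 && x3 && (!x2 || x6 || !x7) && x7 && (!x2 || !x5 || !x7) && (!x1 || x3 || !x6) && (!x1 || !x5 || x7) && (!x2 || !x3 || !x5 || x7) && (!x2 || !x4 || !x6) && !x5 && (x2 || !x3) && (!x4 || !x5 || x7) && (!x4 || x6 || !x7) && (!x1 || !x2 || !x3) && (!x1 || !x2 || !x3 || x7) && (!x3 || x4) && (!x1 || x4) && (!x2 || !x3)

Case x1 = True:
  Clause (!x1) is falsified — contradiction.
Case x1 = False:
  (x3) forces x3 = True.
  (x7) forces x7 = True.
  (!x5) forces x5 = False.
  (x2 || !x3) forces x2 = True.
  Clause (!x2 || !x3) is falsified — contradiction.
Both cases fail, so the formula is unsatisfiable.

Unsatisfiable — no assignment works.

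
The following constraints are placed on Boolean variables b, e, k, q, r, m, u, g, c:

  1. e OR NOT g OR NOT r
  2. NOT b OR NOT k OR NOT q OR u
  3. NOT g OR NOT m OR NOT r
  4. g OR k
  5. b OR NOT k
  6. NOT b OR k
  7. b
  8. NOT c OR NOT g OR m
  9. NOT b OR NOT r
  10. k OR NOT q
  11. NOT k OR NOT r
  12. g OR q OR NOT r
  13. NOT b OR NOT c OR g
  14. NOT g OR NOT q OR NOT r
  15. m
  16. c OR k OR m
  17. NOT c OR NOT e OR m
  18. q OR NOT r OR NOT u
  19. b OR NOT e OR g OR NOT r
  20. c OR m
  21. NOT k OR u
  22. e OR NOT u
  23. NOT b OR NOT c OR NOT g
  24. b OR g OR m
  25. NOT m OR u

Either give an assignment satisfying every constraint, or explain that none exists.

b = True, e = True, k = True, q = True, r = False, m = True, u = True, g = False, c = False

Unit clause (b) forces b = True.
In (NOT b OR NOT r) only NOT r is left, so r = False.
Unit clause (m) forces m = True.
In (NOT m OR u) only u is left, so u = True.
In (NOT b OR k) only k is left, so k = True.
In (e OR NOT u) only e is left, so e = True.
Set q = True.
Set g = False.
  then (NOT b OR NOT c OR g) forces c = False.
All clauses satisfied.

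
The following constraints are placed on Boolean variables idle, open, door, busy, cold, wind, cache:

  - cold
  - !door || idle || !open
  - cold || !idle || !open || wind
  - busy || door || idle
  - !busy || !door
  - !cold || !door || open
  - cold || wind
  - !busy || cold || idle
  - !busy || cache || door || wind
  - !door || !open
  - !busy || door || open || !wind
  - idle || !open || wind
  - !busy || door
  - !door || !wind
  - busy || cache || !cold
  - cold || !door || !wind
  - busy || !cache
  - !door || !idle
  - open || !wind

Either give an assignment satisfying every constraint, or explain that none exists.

Unsatisfiable — no assignment works.

Case busy = True:
  (cold) forces cold = True.
  (!busy || !door) forces door = False.
  Clause (!busy || door) is falsified — contradiction.
Case busy = False:
  (cold) forces cold = True.
  (busy || cache || !cold) forces cache = True.
  Clause (busy || !cache) is falsified — contradiction.
Both cases fail, so the formula is unsatisfiable.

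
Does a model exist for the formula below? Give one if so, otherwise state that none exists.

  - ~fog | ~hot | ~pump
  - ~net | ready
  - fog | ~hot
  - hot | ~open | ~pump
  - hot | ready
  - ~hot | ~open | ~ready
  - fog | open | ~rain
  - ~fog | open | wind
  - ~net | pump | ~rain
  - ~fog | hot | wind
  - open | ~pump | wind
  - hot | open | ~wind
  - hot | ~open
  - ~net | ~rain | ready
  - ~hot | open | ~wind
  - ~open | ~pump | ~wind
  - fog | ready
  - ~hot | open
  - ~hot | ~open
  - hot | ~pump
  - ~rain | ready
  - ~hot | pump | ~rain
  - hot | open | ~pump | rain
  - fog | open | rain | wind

The formula is unsatisfiable.

Case open = True:
  (hot | ~open) forces hot = True.
  Clause (~hot | ~open) is falsified — contradiction.
Case open = False:
  (~hot | open) forces hot = False.
  (hot | ready) forces ready = True.
  (hot | open | ~wind) forces wind = False.
  (~fog | open | wind) forces fog = False.
  (fog | open | ~rain) forces rain = False.
  Clause (fog | open | rain | wind) is falsified — contradiction.
Both cases fail, so the formula is unsatisfiable.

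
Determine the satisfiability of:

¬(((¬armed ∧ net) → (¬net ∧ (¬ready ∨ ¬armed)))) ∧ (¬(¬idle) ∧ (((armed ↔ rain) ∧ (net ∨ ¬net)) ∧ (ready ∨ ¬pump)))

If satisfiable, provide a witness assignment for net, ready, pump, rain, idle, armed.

net: True, ready: False, pump: False, rain: False, idle: True, armed: False

  ¬(((¬armed ∧ net) → (¬net ∧ (¬ready ∨ ¬armed)))) = True
    (¬armed ∧ net) → (¬net ∧ (¬ready ∨ ¬armed)) = False
      ¬armed ∧ net = True
        ¬armed = True
      ¬net ∧ (¬ready ∨ ¬armed) = False
        ¬net = False
        ¬ready ∨ ¬armed = True
          ¬ready = True
          ¬armed = True
  ¬(¬idle) ∧ (((armed ↔ rain) ∧ (net ∨ ¬net)) ∧ (ready ∨ ¬pump)) = True
    ¬(¬idle) = True
      ¬idle = False
    ((armed ↔ rain) ∧ (net ∨ ¬net)) ∧ (ready ∨ ¬pump) = True
      (armed ↔ rain) ∧ (net ∨ ¬net) = True
        armed ↔ rain = True
        net ∨ ¬net = True
          ¬net = False
      ready ∨ ¬pump = True
        ¬pump = True
Both conjuncts True, so the formula holds.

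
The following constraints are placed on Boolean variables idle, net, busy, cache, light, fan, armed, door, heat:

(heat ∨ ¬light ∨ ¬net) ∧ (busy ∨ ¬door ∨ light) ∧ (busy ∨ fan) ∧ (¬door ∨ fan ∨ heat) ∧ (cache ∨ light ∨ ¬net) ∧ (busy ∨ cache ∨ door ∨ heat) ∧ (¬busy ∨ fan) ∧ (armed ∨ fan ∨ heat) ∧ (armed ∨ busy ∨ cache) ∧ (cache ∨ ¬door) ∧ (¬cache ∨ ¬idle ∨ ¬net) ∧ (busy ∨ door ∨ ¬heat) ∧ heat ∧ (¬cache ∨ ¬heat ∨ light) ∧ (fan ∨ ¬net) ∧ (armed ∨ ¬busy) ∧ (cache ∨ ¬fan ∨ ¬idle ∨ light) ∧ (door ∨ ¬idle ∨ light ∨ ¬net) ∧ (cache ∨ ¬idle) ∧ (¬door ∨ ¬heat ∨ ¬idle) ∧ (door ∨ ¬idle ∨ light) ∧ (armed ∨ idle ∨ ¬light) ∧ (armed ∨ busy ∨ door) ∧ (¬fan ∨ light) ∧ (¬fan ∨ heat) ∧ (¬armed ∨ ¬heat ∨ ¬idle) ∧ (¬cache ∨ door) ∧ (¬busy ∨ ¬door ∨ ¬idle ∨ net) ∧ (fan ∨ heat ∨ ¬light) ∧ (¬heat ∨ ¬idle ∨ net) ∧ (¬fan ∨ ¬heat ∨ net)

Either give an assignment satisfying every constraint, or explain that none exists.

idle=F, net=T, busy=T, cache=T, light=T, fan=T, armed=T, door=T, heat=T

Unit clause (heat) forces heat = True.
Try idle = True:
  (cache ∨ ¬idle) forces cache = True.
  (¬cache ∨ ¬idle ∨ ¬net) forces net = False.
  clause (¬heat ∨ ¬idle ∨ net) is falsified — backtrack.
So idle = False.
Set net = True.
  then (fan ∨ ¬net) forces fan = True.
  then (¬fan ∨ light) forces light = True.
  then (armed ∨ idle ∨ ¬light) forces armed = True.
Set busy = True.
Set cache = True.
  then (¬cache ∨ door) forces door = True.
All clauses satisfied.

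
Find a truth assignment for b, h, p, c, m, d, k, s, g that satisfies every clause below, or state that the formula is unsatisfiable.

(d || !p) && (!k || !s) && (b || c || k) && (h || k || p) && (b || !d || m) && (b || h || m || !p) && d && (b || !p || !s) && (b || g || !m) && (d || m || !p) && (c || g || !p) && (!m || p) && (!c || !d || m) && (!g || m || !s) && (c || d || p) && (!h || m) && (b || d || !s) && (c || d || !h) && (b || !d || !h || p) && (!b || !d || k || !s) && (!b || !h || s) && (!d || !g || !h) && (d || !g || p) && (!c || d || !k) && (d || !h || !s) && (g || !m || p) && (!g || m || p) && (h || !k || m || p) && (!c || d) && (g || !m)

Unit clause (d) forces d = True.
Set b = True.
Try h = True:
  (!h || m) forces m = True.
  (!m || p) forces p = True.
  (!b || !h || s) forces s = True.
  (!k || !s) forces k = False.
  clause (!b || !d || k || !s) is falsified — backtrack.
So h = False.
Set p = True.
Set c = False.
  then (c || g || !p) forces g = True.
Set m = True.
Set k = False.
  then (!b || !d || k || !s) forces s = False.
All clauses satisfied.

b: True, h: False, p: True, c: False, m: True, d: True, k: False, s: False, g: True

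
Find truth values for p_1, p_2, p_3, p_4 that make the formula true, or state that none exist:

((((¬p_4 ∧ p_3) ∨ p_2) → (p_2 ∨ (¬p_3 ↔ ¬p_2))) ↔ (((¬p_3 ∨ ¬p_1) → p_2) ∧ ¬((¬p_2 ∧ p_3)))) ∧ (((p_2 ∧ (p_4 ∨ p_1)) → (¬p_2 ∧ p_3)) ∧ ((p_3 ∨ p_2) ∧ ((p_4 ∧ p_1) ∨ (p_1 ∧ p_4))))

UNSATISFIABLE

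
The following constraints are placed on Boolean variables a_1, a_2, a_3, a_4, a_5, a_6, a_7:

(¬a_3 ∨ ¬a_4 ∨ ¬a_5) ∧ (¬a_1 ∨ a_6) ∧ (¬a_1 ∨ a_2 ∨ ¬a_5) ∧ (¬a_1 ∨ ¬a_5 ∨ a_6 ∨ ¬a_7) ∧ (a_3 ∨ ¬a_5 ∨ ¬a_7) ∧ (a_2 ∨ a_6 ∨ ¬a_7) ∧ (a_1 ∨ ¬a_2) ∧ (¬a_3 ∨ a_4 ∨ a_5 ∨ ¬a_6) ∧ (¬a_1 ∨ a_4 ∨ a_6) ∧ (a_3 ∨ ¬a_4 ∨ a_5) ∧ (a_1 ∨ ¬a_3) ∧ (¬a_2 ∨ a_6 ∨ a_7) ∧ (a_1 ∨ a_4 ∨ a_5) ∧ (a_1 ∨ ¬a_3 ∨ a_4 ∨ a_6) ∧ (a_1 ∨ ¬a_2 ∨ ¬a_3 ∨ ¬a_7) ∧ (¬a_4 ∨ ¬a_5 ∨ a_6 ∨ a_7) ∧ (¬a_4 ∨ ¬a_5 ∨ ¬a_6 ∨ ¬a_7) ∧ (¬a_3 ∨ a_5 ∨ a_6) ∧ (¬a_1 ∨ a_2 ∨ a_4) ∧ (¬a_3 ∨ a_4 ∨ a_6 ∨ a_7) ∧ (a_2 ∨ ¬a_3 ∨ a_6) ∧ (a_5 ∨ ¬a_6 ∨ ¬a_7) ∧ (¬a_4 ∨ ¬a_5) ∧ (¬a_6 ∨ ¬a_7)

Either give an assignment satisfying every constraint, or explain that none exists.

Set a_1 = True.
  then (¬a_1 ∨ a_6) forces a_6 = True.
  then (¬a_6 ∨ ¬a_7) forces a_7 = False.
Set a_2 = False.
  then (¬a_1 ∨ a_2 ∨ ¬a_5) forces a_5 = False.
  then (¬a_1 ∨ a_2 ∨ a_4) forces a_4 = True.
  then (a_3 ∨ ¬a_4 ∨ a_5) forces a_3 = True.
All clauses satisfied.

a_1=T, a_2=F, a_3=T, a_4=T, a_5=F, a_6=T, a_7=F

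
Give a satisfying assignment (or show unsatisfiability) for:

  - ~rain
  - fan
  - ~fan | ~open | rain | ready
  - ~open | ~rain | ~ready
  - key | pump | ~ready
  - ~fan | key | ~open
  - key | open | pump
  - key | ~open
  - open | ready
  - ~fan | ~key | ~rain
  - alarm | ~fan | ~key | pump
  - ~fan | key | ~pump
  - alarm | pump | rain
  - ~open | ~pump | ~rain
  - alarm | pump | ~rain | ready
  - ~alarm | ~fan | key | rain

Unit clause (~rain) forces rain = False.
Unit clause (fan) forces fan = True.
Set alarm = False.
  then (alarm | pump | rain) forces pump = True.
  then (~fan | key | ~pump) forces key = True.
Try ready = False:
  (~fan | ~open | rain | ready) forces open = False.
  clause (open | ready) is falsified — backtrack.
So ready = True.
Set open = True.
All clauses satisfied.

alarm = False, pump = True, key = True, fan = True, ready = True, rain = False, open = True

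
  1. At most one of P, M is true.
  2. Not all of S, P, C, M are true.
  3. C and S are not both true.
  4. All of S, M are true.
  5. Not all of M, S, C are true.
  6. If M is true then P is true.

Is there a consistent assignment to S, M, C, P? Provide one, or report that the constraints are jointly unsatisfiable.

Unsatisfiable — no assignment works.

Case M = True:
  (1) with M=T forces P = False.
  Constraint (6) is violated (M=T, P=F) — contradiction.
Case M = False:
  Constraint (4) is violated (M=F) — contradiction.
Both cases fail — unsatisfiable.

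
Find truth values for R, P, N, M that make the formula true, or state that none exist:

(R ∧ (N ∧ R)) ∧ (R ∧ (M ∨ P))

R = True, P = True, N = True, M = False

  R ∧ (N ∧ R) = True
    N ∧ R = True
  R ∧ (M ∨ P) = True
    M ∨ P = True
Both conjuncts True, so the formula holds.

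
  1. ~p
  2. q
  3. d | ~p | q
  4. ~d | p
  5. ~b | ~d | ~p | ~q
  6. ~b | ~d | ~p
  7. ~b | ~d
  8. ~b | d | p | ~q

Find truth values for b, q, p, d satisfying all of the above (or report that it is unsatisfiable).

Unit clause (~p) forces p = False.
Unit clause (q) forces q = True.
In (~d | p) only ~d is left, so d = False.
In (~b | d | p | ~q) only ~b is left, so b = False.
All clauses satisfied.

b = False; q = True; p = False; d = False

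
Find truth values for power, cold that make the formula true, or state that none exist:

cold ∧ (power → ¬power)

power = False, cold = True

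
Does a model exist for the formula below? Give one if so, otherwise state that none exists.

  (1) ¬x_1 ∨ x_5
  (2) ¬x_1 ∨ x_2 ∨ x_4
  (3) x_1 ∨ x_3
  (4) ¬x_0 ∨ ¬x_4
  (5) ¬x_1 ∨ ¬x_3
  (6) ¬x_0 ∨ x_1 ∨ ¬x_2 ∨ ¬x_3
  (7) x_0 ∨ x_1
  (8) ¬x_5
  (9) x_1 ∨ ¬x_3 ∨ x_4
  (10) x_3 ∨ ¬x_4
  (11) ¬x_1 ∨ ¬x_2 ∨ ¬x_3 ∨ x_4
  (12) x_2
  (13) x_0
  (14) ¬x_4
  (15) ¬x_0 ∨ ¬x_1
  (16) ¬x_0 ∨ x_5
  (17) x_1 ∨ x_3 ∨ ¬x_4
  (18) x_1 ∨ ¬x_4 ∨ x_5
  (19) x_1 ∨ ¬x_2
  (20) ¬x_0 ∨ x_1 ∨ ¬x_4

UNSATISFIABLE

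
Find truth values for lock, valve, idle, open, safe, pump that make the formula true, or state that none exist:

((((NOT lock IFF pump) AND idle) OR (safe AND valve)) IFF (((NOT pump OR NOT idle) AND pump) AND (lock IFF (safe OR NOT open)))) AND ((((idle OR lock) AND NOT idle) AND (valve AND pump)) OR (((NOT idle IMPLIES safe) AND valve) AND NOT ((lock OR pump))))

lock = False, valve = True, idle = True, open = False, safe = False, pump = False

  (((NOT lock IFF pump) AND idle) OR (safe AND valve)) IFF (((NOT pump OR NOT idle) AND pump) AND (lock IFF (safe OR NOT open))) = True
    ((NOT lock IFF pump) AND idle) OR (safe AND valve) = False
      (NOT lock IFF pump) AND idle = False
        NOT lock IFF pump = False
          NOT lock = True
      safe AND valve = False
    ((NOT pump OR NOT idle) AND pump) AND (lock IFF (safe OR NOT open)) = False
      (NOT pump OR NOT idle) AND pump = False
        NOT pump OR NOT idle = True
          NOT pump = True
          NOT idle = False
      lock IFF (safe OR NOT open) = False
        safe OR NOT open = True
          NOT open = True
  (((idle OR lock) AND NOT idle) AND (valve AND pump)) OR (((NOT idle IMPLIES safe) AND valve) AND NOT ((lock OR pump))) = True
    ((idle OR lock) AND NOT idle) AND (valve AND pump) = False
      (idle OR lock) AND NOT idle = False
        idle OR lock = True
        NOT idle = False
      valve AND pump = False
    ((NOT idle IMPLIES safe) AND valve) AND NOT ((lock OR pump)) = True
      (NOT idle IMPLIES safe) AND valve = True
        NOT idle IMPLIES safe = True
          NOT idle = False
      NOT ((lock OR pump)) = True
        lock OR pump = False
Both conjuncts True, so the formula holds.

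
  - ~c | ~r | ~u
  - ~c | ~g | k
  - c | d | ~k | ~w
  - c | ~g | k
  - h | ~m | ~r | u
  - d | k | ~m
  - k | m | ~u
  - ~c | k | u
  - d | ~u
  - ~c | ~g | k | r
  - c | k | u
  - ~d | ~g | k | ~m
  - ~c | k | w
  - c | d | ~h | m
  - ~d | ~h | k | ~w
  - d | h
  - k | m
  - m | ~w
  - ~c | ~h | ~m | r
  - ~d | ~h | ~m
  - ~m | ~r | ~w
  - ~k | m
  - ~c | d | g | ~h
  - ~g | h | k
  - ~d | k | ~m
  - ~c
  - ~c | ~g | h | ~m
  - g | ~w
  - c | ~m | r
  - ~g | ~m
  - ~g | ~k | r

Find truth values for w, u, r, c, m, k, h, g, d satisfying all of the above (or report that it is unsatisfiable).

w = False, u = False, r = True, c = False, m = True, k = True, h = True, g = False, d = False

Unit clause (~c) forces c = False.
Try w = True:
  (m | ~w) forces m = True.
  (~m | ~r | ~w) forces r = False.
  clause (c | ~m | r) is falsified — backtrack.
So w = False.
Set u = False.
  then (c | k | u) forces k = True.
  then (~k | m) forces m = True.
  then (c | ~m | r) forces r = True.
  then (~g | ~m) forces g = False.
  then (h | ~m | ~r | u) forces h = True.
  then (~d | ~h | ~m) forces d = False.
All clauses satisfied.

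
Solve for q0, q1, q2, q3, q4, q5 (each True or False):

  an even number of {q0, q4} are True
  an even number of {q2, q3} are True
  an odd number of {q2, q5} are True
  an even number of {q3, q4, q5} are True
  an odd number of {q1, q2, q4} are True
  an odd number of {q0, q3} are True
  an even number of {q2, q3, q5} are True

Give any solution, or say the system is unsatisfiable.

Adding constraints 1, 2, 4, 6, 7 mod 2: every variable appears an even number of times on the left, so the left side is 0.
But the right sides sum to 1 (mod 2). 0 ≠ 1 — the system is inconsistent.

Unsatisfiable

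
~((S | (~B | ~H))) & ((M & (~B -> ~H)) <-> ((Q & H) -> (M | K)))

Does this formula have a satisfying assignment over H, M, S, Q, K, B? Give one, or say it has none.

H = True, M = True, S = False, Q = False, K = True, B = True

  ~((S | (~B | ~H))) = True
    S | (~B | ~H) = False
      ~B | ~H = False
        ~B = False
        ~H = False
  (M & (~B -> ~H)) <-> ((Q & H) -> (M | K)) = True
    M & (~B -> ~H) = True
      ~B -> ~H = True
        ~B = False
        ~H = False
    (Q & H) -> (M | K) = True
      Q & H = False
      M | K = True
Both conjuncts True, so the formula holds.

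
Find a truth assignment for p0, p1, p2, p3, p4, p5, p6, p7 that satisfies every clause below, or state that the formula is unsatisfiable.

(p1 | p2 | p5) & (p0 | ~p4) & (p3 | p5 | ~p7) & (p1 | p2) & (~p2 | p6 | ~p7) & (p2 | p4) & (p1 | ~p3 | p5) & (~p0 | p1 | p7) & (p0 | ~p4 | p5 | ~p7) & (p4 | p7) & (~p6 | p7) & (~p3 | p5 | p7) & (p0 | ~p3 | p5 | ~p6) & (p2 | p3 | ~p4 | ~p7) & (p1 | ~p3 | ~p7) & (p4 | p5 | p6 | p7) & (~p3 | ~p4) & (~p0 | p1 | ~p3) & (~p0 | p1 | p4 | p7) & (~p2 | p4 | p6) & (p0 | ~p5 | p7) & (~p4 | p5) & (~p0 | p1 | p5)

p0 = True; p1 = False; p2 = True; p3 = False; p4 = False; p5 = True; p6 = True; p7 = True

Set p0 = True.
Set p1 = False.
  then (p1 | p2) forces p2 = True.
  then (~p0 | p1 | p7) forces p7 = True.
  then (p1 | ~p3 | ~p7) forces p3 = False.
  then (~p0 | p1 | p5) forces p5 = True.
  then (~p2 | p6 | ~p7) forces p6 = True.
Set p4 = False.
All clauses satisfied.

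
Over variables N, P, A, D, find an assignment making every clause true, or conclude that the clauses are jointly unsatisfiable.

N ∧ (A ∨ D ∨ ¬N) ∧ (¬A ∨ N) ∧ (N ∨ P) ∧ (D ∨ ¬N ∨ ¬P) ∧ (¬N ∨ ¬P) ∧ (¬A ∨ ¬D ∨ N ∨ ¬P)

Unit clause (N) forces N = True.
In (¬N ∨ ¬P) only ¬P is left, so P = False.
Set A = True.
Set D = False.
All clauses satisfied.

N = True, P = False, A = True, D = False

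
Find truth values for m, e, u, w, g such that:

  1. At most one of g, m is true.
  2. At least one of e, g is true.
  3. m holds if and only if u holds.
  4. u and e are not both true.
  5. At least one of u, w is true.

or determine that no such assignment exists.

m = False, e = False, u = False, w = True, g = True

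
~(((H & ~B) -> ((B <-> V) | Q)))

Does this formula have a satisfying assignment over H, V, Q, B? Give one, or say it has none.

H = True, V = True, Q = False, B = False

  ~(((H & ~B) -> ((B <-> V) | Q))) = True
    (H & ~B) -> ((B <-> V) | Q) = False
      H & ~B = True
        ~B = True
      (B <-> V) | Q = False
        B <-> V = False
The formula evaluates to True.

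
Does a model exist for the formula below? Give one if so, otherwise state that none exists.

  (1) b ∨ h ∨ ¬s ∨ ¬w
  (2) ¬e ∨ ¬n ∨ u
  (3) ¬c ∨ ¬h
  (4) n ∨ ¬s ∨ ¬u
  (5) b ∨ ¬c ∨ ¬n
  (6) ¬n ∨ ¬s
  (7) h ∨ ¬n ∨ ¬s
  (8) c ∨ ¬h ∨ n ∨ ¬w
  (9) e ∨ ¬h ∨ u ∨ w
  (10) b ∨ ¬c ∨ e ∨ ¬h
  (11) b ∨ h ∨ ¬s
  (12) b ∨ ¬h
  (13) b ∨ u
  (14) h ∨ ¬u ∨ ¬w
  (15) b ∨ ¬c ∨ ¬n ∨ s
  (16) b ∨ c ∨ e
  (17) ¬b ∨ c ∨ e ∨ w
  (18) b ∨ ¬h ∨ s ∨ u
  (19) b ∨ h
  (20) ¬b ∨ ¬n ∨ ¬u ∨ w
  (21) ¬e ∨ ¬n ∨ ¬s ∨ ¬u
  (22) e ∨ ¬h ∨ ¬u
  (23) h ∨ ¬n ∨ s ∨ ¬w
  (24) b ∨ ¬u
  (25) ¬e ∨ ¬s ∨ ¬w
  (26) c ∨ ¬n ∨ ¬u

Set w = False.
Set s = False.
Set c = False.
Set u = False.
  then (b ∨ u) forces b = True.
  then (¬b ∨ c ∨ e ∨ w) forces e = True.
  then (¬e ∨ ¬n ∨ u) forces n = False.
Set h = False.
All clauses satisfied.

w=F, s=F, c=F, u=F, h=F, b=T, n=F, e=T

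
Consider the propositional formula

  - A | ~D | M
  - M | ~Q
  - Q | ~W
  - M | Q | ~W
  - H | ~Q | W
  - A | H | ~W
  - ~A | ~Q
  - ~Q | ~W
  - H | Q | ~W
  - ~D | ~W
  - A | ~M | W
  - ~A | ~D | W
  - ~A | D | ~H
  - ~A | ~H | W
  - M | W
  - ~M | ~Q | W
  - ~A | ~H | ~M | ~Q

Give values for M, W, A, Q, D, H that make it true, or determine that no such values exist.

M = True, W = False, A = True, Q = False, D = False, H = False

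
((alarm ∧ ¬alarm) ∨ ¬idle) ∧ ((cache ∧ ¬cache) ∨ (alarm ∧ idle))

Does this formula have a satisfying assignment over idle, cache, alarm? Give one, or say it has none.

Case idle = True: the formula simplifies to (alarm ∧ ¬alarm) ∧ ((cache ∧ ¬cache) ∨ alarm).
  alarm = True: the conjunct ¬alarm is False.
  alarm = False: the conjunct alarm is False.
Case idle = False: the formula simplifies to cache ∧ ¬cache.
  cache = True: the conjunct ¬cache is False.
  cache = False: the conjunct cache is False.
Both cases fail — unsatisfiable.

UNSATISFIABLE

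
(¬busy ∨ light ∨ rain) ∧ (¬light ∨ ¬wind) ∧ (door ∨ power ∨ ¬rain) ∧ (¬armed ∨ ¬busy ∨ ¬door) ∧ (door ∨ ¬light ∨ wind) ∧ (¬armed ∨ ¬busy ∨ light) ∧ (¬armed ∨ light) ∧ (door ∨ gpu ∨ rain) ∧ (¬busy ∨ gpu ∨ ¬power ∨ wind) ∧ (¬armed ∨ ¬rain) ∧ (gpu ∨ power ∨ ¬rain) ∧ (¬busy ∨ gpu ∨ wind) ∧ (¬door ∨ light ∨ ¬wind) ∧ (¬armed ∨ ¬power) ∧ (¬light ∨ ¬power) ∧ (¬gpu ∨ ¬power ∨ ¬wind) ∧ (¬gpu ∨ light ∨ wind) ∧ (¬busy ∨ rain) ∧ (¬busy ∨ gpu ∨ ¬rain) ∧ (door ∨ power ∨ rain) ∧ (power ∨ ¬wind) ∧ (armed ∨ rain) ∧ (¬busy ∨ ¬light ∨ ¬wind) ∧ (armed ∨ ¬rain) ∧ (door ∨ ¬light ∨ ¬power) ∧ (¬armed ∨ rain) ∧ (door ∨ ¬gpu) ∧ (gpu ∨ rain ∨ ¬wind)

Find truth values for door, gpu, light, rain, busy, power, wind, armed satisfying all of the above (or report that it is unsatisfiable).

Unsatisfiable

Case rain = True:
  (¬armed ∨ ¬rain) forces armed = False.
  Clause (armed ∨ ¬rain) is falsified — contradiction.
Case rain = False:
  (¬busy ∨ rain) forces busy = False.
  (armed ∨ rain) forces armed = True.
  Clause (¬armed ∨ rain) is falsified — contradiction.
Both cases fail, so the formula is unsatisfiable.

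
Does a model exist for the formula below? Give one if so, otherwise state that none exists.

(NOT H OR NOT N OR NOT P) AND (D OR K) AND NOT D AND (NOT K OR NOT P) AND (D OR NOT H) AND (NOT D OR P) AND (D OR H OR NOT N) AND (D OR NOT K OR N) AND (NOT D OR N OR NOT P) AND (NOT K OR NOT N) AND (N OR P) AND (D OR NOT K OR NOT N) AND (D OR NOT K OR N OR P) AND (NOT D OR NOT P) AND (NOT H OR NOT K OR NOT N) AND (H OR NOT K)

No satisfying assignment exists.

Case H = True:
  (NOT D) forces D = False.
  Clause (D OR NOT H) is falsified — contradiction.
Case H = False:
  (NOT D) forces D = False.
  (D OR K) forces K = True.
  Clause (H OR NOT K) is falsified — contradiction.
Both cases fail, so the formula is unsatisfiable.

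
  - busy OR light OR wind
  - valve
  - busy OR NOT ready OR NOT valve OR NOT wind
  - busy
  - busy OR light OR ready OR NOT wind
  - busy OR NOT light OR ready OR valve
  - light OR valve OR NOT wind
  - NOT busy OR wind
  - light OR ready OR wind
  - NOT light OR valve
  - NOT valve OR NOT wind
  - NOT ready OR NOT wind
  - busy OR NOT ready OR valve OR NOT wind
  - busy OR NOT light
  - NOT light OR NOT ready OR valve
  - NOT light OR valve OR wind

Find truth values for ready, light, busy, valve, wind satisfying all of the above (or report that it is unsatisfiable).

Case busy = True:
  (valve) forces valve = True.
  (NOT busy OR wind) forces wind = True.
  Clause (NOT valve OR NOT wind) is falsified — contradiction.
Case busy = False:
  Clause (busy) is falsified — contradiction.
Both cases fail, so the formula is unsatisfiable.

No satisfying assignment exists.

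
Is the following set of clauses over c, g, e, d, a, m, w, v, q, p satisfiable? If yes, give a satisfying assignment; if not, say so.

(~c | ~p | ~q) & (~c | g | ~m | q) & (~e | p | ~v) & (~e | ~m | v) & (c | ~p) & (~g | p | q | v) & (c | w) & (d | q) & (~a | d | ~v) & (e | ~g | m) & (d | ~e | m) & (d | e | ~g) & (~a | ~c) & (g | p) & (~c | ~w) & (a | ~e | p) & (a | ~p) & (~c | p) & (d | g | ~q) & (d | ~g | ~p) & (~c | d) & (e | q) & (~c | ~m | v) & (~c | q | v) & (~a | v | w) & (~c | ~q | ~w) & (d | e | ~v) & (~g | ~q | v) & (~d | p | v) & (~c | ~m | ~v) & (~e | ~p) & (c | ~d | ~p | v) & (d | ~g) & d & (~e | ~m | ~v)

c = False, g = True, e = False, d = True, a = False, m = True, w = True, v = True, q = True, p = False

Unit clause (d) forces d = True.
Try c = True:
  (~a | ~c) forces a = False.
  (~c | ~w) forces w = False.
  (a | ~p) forces p = False.
  clause (~c | p) is falsified — backtrack.
So c = False.
  then (c | ~p) forces p = False.
  then (c | w) forces w = True.
  then (g | p) forces g = True.
  then (~d | p | v) forces v = True.
  then (~e | p | ~v) forces e = False.
  then (e | ~g | m) forces m = True.
  then (e | q) forces q = True.
Set a = False.
All clauses satisfied.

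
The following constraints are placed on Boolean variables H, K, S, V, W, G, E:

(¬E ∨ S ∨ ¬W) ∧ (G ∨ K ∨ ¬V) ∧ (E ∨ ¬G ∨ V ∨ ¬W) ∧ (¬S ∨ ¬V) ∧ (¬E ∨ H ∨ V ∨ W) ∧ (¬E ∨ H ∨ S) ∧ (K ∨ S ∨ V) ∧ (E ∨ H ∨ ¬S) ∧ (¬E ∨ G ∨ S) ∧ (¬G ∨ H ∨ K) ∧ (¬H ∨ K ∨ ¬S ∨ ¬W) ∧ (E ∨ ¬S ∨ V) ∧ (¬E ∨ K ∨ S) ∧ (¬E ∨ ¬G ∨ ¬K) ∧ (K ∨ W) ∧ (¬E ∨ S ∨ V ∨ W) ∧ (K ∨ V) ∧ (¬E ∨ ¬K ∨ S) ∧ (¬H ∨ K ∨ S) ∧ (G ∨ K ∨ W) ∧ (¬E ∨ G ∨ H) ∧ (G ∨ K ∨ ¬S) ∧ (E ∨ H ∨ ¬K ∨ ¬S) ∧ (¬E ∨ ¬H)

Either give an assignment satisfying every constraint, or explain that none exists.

H = True, K = True, S = False, V = True, W = True, G = False, E = False

Set H = True.
  then (¬E ∨ ¬H) forces E = False.
Try K = False:
  (K ∨ W) forces W = True.
  (¬H ∨ K ∨ ¬S ∨ ¬W) forces S = False.
  clause (¬H ∨ K ∨ S) is falsified — backtrack.
So K = True.
Set S = False.
Set V = True.
Set W = True.
Set G = False.
All clauses satisfied.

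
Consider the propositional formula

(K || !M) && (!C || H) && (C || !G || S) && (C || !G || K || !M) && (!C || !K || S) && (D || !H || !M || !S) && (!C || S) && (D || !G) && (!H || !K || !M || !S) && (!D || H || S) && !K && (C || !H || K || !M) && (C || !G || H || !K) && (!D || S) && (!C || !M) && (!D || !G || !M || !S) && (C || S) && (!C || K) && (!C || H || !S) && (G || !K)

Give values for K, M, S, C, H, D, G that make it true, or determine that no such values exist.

K = False, M = False, S = True, C = False, H = True, D = True, G = False

Unit clause (!K) forces K = False.
In (!C || K) only !C is left, so C = False.
In (K || !M) only !M is left, so M = False.
In (C || S) only S is left, so S = True.
Set H = True.
Set D = True.
Set G = False.
All clauses satisfied.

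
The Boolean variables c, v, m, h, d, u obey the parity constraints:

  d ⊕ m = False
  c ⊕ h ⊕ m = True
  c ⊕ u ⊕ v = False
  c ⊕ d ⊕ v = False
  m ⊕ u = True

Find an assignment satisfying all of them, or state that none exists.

Unsatisfiable — no assignment works.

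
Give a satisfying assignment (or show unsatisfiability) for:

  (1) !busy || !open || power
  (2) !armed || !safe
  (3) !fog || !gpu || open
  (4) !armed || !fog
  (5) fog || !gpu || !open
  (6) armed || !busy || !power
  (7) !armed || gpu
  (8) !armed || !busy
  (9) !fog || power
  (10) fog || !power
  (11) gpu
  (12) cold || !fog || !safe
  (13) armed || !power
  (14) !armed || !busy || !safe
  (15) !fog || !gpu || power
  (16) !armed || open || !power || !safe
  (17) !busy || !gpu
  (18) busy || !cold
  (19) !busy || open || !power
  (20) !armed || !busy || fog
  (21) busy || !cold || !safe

open: False, cold: False, busy: False, fog: False, gpu: True, safe: False, power: False, armed: True

Unit clause (gpu) forces gpu = True.
In (!busy || !gpu) only !busy is left, so busy = False.
In (busy || !cold) only !cold is left, so cold = False.
Set open = False.
  then (!fog || !gpu || open) forces fog = False.
  then (fog || !power) forces power = False.
Set safe = False.
Set armed = True.
All clauses satisfied.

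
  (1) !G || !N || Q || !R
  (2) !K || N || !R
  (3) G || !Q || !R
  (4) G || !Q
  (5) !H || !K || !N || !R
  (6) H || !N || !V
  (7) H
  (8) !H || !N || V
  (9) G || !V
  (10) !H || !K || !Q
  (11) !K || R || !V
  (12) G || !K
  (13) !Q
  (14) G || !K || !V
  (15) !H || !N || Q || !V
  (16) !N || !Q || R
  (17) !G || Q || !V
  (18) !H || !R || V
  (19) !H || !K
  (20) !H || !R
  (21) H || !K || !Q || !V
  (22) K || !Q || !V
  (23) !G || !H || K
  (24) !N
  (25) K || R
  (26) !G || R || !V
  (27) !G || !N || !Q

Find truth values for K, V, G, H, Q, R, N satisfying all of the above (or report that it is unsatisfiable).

Case H = True:
  (!Q) forces Q = False.
  (!H || !K) forces K = False.
  (!H || !R) forces R = False.
  Clause (K || R) is falsified — contradiction.
Case H = False:
  Clause (H) is falsified — contradiction.
Both cases fail, so the formula is unsatisfiable.

Unsatisfiable — no assignment works.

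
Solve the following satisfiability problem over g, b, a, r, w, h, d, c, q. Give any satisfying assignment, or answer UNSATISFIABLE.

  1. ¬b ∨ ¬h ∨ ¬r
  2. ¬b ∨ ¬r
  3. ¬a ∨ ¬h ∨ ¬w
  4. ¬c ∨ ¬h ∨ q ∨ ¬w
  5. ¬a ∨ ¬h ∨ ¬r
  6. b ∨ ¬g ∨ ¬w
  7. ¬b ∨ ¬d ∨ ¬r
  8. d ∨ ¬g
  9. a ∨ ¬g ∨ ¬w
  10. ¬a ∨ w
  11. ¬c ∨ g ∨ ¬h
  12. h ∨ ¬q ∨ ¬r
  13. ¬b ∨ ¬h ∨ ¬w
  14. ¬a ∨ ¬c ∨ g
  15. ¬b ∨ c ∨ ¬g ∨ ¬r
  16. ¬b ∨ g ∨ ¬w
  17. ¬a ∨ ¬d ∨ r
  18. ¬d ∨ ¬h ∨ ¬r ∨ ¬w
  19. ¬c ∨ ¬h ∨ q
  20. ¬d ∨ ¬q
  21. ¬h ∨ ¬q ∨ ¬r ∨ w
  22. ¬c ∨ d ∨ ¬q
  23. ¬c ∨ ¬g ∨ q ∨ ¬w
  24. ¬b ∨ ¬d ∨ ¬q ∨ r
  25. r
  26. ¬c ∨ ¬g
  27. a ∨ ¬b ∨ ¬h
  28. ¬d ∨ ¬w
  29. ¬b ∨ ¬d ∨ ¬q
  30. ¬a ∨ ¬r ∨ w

Unit clause (r) forces r = True.
In (¬b ∨ ¬r) only ¬b is left, so b = False.
Set g = False.
Set a = False.
Set w = True.
  then (¬d ∨ ¬w) forces d = False.
Set h = True.
  then (¬c ∨ g ∨ ¬h) forces c = False.
Set q = True.
All clauses satisfied.

g: False, b: False, a: False, r: True, w: True, h: True, d: False, c: False, q: True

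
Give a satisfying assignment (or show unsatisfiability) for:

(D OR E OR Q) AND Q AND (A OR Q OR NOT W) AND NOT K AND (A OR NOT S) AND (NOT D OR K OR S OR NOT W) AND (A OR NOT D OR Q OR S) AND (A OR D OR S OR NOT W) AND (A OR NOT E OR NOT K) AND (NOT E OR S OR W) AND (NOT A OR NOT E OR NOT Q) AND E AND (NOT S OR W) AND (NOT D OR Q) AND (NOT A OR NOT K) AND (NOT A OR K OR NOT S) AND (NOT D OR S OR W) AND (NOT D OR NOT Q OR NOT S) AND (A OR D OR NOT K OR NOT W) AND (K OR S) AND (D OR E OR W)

Case K = True:
  Clause (NOT K) is falsified — contradiction.
Case K = False:
  (Q) forces Q = True.
  (E) forces E = True.
  (NOT A OR NOT E OR NOT Q) forces A = False.
  (A OR NOT S) forces S = False.
  Clause (K OR S) is falsified — contradiction.
Both cases fail, so the formula is unsatisfiable.

Unsatisfiable — no assignment works.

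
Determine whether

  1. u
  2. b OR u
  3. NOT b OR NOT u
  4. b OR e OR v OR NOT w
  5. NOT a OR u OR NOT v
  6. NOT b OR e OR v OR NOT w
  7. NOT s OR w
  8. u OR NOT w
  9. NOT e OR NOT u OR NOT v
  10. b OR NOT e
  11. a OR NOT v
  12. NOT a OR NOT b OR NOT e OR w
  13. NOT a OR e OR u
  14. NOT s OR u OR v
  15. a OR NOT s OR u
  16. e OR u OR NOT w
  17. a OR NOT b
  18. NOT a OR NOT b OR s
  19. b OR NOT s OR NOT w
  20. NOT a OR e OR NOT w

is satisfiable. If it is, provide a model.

Unit clause (u) forces u = True.
In (NOT b OR NOT u) only NOT b is left, so b = False.
In (b OR NOT e) only NOT e is left, so e = False.
Try w = True:
  (b OR e OR v OR NOT w) forces v = True.
  (a OR NOT v) forces a = True.
  clause (NOT a OR e OR NOT w) is falsified — backtrack.
So w = False.
  then (NOT s OR w) forces s = False.
Set a = False.
  then (a OR NOT v) forces v = False.
All clauses satisfied.

w: False, a: False, s: False, b: False, u: True, v: False, e: False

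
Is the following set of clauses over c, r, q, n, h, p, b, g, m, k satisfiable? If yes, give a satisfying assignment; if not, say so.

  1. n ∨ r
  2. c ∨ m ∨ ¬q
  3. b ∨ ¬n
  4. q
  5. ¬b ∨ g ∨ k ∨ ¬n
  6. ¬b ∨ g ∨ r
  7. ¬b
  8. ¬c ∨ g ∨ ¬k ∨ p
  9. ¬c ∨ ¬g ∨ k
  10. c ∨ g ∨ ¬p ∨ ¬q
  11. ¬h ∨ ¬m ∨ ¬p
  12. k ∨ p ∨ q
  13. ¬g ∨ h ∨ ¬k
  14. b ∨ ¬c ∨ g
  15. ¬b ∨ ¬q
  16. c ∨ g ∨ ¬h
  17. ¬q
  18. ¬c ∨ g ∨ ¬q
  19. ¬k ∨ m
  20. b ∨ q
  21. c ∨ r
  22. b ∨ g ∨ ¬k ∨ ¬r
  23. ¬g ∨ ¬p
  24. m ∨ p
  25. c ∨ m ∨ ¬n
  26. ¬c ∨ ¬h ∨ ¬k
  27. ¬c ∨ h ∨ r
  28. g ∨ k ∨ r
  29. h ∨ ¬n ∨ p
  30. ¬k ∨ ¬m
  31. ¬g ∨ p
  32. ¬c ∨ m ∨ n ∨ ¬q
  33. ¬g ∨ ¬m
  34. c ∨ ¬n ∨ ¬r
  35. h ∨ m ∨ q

No satisfying assignment exists.

Case q = True:
  Clause (¬q) is falsified — contradiction.
Case q = False:
  Clause (q) is falsified — contradiction.
Both cases fail, so the formula is unsatisfiable.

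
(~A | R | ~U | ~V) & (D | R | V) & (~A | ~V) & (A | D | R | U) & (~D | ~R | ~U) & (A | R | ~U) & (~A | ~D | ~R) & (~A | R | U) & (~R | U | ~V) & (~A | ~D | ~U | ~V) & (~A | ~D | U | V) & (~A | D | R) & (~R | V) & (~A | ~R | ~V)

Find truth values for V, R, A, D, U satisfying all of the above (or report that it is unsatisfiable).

V = True, R = False, A = False, D = True, U = False

Set V = True.
  then (~A | ~V) forces A = False.
Set R = False.
  then (A | R | ~U) forces U = False.
  then (A | D | R | U) forces D = True.
All clauses satisfied.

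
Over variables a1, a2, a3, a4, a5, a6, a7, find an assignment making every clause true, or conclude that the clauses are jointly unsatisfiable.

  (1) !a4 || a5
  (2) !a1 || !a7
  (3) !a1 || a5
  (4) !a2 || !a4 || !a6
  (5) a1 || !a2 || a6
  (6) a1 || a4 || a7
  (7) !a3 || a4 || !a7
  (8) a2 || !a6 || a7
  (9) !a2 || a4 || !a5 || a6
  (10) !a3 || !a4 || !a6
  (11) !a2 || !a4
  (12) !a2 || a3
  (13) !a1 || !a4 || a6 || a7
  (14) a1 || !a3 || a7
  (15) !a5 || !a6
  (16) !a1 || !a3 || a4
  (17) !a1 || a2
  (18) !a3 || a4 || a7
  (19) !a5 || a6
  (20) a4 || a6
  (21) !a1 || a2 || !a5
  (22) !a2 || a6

a1=F, a2=F, a3=F, a4=F, a5=F, a6=T, a7=T

Try a1 = True:
  (!a1 || !a7) forces a7 = False.
  (!a1 || a5) forces a5 = True.
  (!a5 || !a6) forces a6 = False.
  clause (!a5 || a6) is falsified — backtrack.
So a1 = False.
Try a2 = True:
  (a1 || !a2 || a6) forces a6 = True.
  (!a2 || !a4 || !a6) forces a4 = False.
  (a1 || a4 || a7) forces a7 = True.
  (!a3 || a4 || !a7) forces a3 = False.
  clause (!a2 || a3) is falsified — backtrack.
So a2 = False.
Set a3 = False.
Try a4 = True:
  (!a4 || a5) forces a5 = True.
  (!a5 || !a6) forces a6 = False.
  clause (!a5 || a6) is falsified — backtrack.
So a4 = False.
  then (a1 || a4 || a7) forces a7 = True.
  then (a4 || a6) forces a6 = True.
  then (!a5 || !a6) forces a5 = False.
All clauses satisfied.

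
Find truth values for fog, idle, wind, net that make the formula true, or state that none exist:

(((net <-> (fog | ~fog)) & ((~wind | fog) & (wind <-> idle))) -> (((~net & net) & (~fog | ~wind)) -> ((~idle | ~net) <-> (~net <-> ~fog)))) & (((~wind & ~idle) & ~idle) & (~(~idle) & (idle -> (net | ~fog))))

Case idle = True: the conjunct ~idle is False.
Case idle = False: the conjunct ~(~idle) becomes ~(~False) = False.
Both cases fail — unsatisfiable.

Unsatisfiable — no assignment works.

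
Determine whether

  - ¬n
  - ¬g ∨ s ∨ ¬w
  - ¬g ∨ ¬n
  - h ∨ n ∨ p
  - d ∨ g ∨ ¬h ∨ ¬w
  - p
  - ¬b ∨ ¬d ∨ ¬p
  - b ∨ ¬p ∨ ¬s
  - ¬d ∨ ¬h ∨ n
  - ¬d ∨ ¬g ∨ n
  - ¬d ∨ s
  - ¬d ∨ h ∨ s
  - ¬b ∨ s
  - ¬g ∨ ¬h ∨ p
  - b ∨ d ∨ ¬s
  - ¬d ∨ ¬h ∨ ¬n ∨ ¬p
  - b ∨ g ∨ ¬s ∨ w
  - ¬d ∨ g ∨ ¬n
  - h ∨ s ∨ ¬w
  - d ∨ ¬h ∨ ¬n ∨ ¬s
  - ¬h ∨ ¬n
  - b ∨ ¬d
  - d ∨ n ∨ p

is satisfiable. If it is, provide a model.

Unit clause (¬n) forces n = False.
Unit clause (p) forces p = True.
Try d = True:
  (¬b ∨ ¬d ∨ ¬p) forces b = False.
  clause (b ∨ ¬d) is falsified — backtrack.
So d = False.
Set s = True.
  then (b ∨ ¬p ∨ ¬s) forces b = True.
Set h = False.
Set w = True.
Set g = False.
All clauses satisfied.

d: False; s: True; h: False; w: True; g: False; p: True; n: False; b: True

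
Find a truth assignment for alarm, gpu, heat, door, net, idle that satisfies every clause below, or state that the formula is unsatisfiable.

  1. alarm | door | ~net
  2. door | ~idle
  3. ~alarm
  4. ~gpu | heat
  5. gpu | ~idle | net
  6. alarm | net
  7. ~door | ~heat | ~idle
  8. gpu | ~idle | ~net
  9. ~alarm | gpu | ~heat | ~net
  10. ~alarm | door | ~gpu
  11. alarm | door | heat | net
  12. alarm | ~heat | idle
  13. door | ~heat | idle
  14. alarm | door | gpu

alarm = False, gpu = False, heat = False, door = True, net = True, idle = False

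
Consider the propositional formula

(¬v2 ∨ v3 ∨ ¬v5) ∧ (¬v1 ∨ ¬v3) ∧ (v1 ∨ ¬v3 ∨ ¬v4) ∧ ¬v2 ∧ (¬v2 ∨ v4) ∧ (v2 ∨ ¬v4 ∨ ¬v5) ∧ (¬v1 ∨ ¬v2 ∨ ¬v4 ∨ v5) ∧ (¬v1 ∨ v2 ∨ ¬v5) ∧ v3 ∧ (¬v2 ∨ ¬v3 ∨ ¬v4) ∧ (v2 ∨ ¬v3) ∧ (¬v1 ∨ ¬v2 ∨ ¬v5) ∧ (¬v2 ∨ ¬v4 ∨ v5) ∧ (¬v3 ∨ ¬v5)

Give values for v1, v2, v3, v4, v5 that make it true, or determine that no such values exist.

Case v2 = True:
  Clause (¬v2) is falsified — contradiction.
Case v2 = False:
  (v3) forces v3 = True.
  Clause (v2 ∨ ¬v3) is falsified — contradiction.
Both cases fail, so the formula is unsatisfiable.

Unsatisfiable — no assignment works.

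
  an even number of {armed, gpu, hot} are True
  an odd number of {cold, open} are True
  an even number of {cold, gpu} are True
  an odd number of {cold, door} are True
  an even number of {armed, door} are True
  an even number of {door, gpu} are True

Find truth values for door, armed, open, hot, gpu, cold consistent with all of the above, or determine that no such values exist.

Adding constraints 3, 4, 6 mod 2: every variable appears an even number of times on the left, so the left side is 0.
But the right sides sum to 1 (mod 2). 0 ≠ 1 — the system is inconsistent.

No satisfying assignment exists.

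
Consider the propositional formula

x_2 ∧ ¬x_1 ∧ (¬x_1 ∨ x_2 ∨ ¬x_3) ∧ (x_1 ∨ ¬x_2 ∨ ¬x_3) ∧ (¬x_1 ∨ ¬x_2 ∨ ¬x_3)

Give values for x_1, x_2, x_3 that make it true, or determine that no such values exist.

x_1 = False, x_2 = True, x_3 = False

Unit clause (x_2) forces x_2 = True.
Unit clause (¬x_1) forces x_1 = False.
In (x_1 ∨ ¬x_2 ∨ ¬x_3) only ¬x_3 is left, so x_3 = False.
Check each clause:
  (x_2): x_2 holds.
  (¬x_1): ¬x_1 holds.
  (¬x_1 ∨ x_2 ∨ ¬x_3): ¬x_1 holds.
  (x_1 ∨ ¬x_2 ∨ ¬x_3): ¬x_3 holds.
  (¬x_1 ∨ ¬x_2 ∨ ¬x_3): ¬x_1 holds.
All clauses satisfied.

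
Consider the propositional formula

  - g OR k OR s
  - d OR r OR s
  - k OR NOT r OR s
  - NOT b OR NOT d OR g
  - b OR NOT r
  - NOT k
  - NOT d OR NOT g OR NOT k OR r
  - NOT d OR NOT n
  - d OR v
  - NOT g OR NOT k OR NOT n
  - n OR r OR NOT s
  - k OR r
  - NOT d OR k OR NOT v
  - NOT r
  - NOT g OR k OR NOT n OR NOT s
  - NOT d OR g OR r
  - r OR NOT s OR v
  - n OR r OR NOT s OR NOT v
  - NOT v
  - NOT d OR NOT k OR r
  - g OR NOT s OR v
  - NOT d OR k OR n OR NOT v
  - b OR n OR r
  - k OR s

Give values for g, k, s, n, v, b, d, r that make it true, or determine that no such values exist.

The formula is unsatisfiable.

Case k = True:
  Clause (NOT k) is falsified — contradiction.
Case k = False:
  (k OR r) forces r = True.
  Clause (NOT r) is falsified — contradiction.
Both cases fail, so the formula is unsatisfiable.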